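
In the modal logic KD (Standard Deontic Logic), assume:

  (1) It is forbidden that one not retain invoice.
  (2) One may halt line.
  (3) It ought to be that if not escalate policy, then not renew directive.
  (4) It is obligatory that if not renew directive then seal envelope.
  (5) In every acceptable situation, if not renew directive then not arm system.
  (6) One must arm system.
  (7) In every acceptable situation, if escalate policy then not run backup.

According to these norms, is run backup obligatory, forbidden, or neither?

Forbidden

Premise 6 gives O(arm_system).
Premise 5, O(¬renew_directive → ¬arm_system), contraposes to O(arm_system → renew_directive); with O(arm_system) we get O(renew_directive).
Premise 3 is O(¬escalate_policy → ¬renew_directive); contrapositively O(renew_directive → escalate_policy). Since O(renew_directive) holds, K gives O(escalate_policy).
Applying K to premise 7 (O(escalate_policy → ¬run_backup)) and O(escalate_policy) yields O(¬run_backup).
Premises 1, 2, 4 do not contribute to this derivation.
Thus O(¬run_backup), which is F(run_backup): run_backup is forbidden.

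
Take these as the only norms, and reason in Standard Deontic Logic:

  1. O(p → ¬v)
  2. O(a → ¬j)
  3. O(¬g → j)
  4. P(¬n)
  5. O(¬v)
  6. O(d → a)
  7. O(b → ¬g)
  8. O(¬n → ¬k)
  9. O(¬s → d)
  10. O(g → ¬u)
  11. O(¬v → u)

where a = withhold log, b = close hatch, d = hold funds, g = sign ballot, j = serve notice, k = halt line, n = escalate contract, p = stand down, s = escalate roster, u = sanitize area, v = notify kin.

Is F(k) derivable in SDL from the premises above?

Premise 8 is O(¬n → ¬k), but O(¬n) is not derivable from the premises (the permission P(¬n) asserts only ¬O(n), not O(¬n)), so it does not yield O(¬k).
No other premise forces O(¬k). An ideal world satisfying every premise can still have k true, so F(k) is not derivable.

No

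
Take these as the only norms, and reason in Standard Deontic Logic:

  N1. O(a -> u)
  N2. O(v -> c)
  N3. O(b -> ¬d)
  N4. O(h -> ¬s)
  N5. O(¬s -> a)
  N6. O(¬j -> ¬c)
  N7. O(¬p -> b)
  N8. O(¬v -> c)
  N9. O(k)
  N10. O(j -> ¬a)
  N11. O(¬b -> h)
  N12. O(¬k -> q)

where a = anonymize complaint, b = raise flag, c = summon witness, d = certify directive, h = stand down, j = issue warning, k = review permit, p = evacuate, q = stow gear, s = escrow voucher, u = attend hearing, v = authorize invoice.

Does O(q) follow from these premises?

Premise 12 is O(¬k -> q), but O(¬k) is not derivable from the premises, so it does not yield O(q).
No other premise forces O(q). An ideal world satisfying every premise can still have q false, so O(q) is not derivable.

No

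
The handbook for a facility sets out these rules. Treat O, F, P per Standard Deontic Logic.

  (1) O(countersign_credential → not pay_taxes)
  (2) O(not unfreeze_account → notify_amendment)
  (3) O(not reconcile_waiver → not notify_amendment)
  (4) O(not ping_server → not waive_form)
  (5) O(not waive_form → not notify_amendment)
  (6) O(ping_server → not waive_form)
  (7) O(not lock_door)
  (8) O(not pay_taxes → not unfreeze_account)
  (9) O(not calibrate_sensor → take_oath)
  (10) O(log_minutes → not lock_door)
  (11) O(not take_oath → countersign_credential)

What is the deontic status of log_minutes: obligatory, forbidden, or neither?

Neither

Premise 10 is O(log_minutes → not lock_door); even if O(not lock_door) held, inferring O(log_minutes) would be affirming the consequent — invalid.
No premise or chain of K-axiom applications forces O(log_minutes), and none forces O(not log_minutes). So log_minutes is neither obligatory nor forbidden under these norms.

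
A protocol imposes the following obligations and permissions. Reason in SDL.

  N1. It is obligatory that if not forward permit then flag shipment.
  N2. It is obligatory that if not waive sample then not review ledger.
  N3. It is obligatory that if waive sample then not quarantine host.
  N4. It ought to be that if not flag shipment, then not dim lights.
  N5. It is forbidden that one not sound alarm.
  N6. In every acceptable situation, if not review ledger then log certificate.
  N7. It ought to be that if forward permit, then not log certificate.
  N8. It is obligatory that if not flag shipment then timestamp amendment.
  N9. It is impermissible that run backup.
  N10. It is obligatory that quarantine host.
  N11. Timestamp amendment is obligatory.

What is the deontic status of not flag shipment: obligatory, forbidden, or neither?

Premise 10 gives O(quarantine_host).
Premise 3 is O(waive_sample → ¬quarantine_host); contrapositively O(quarantine_host → ¬waive_sample). Since O(quarantine_host) holds, K gives O(¬waive_sample).
From O(¬waive_sample) and premise 2, O(¬waive_sample → ¬review_ledger), we obtain O(¬review_ledger).
From O(¬review_ledger) and premise 6, O(¬review_ledger → log_certificate), we obtain O(log_certificate).
Premise 7, O(forward_permit → ¬log_certificate), contraposes to O(log_certificate → ¬forward_permit); with O(log_certificate) we get O(¬forward_permit).
From O(¬forward_permit) and premise 1, O(¬forward_permit → flag_shipment), we obtain O(flag_shipment).
Premises 4, 5, 8, 9, 11 do not contribute to this derivation.
Thus O(flag_shipment), which is F(¬flag_shipment): ¬flag_shipment is forbidden.

Forbidden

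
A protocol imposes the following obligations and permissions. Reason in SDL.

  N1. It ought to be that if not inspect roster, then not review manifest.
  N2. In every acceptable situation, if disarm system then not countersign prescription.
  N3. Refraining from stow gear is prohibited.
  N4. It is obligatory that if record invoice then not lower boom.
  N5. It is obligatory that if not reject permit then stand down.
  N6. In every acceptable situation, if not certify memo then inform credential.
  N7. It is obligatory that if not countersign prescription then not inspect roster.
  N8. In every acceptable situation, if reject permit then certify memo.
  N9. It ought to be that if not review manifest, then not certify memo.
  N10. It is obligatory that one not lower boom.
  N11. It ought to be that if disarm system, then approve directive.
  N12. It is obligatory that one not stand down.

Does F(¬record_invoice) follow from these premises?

No

Premise 4 is O(record_invoice → ¬lower_boom); even if O(¬lower_boom) held, inferring O(record_invoice) would be affirming the consequent — invalid.
No other premise forces O(record_invoice). An ideal world satisfying every premise can still have ¬record_invoice true, so F(¬record_invoice) is not derivable.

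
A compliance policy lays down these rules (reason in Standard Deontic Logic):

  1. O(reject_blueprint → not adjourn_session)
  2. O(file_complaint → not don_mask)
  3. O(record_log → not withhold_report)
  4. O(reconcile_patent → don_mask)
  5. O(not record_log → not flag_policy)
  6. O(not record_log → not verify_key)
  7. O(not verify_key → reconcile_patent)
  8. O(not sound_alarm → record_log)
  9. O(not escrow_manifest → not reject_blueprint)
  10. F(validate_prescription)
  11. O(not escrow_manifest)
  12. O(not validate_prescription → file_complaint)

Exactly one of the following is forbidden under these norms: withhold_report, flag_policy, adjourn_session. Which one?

Premise 10 is F(validate_prescription), i.e. O(not validate_prescription).
With premise 12, O(not validate_prescription → file_complaint), the K-axiom yields O(file_complaint).
From O(file_complaint) and premise 2, O(file_complaint → not don_mask), we obtain O(not don_mask).
The contrapositive of premise 4 (O(reconcile_patent → don_mask)) is O(not don_mask → not reconcile_patent), and O(not don_mask) is already established, so O(not reconcile_patent).
The contrapositive of premise 7 (O(not verify_key → reconcile_patent)) is O(not reconcile_patent → verify_key), and O(not reconcile_patent) is already established, so O(verify_key).
The contrapositive of premise 6 (O(not record_log → not verify_key)) is O(verify_key → record_log), and O(verify_key) is already established, so O(record_log).
Applying K to premise 3 (O(record_log → not withhold_report)) and O(record_log) yields O(not withhold_report).
So O(not withhold_report) holds, i.e. withhold_report is forbidden. None of the other listed options is forbidden under the premises.

withhold_report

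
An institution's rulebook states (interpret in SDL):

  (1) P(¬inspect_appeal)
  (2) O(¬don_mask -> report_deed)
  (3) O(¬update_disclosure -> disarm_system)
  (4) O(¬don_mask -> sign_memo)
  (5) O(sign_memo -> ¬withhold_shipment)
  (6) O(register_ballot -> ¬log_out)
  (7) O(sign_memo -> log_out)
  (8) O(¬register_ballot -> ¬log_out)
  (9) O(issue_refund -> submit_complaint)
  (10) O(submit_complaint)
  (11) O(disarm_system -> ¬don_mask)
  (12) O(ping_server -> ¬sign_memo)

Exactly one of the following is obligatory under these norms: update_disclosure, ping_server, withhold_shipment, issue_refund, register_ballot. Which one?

By case analysis on ¬register_ballot: premise 8 gives O(¬register_ballot -> ¬log_out) and premise 6 gives O(register_ballot -> ¬log_out), so O(¬log_out) either way.
The contrapositive of premise 7 (O(sign_memo -> log_out)) is O(¬log_out -> ¬sign_memo), and O(¬log_out) is already established, so O(¬sign_memo).
The contrapositive of premise 4 (O(¬don_mask -> sign_memo)) is O(¬sign_memo -> don_mask), and O(¬sign_memo) is already established, so O(don_mask).
Premise 11 is O(disarm_system -> ¬don_mask); contrapositively O(don_mask -> ¬disarm_system). Since O(don_mask) holds, K gives O(¬disarm_system).
Premise 3, O(¬update_disclosure -> disarm_system), contraposes to O(¬disarm_system -> update_disclosure); with O(¬disarm_system) we get O(update_disclosure).
So O(update_disclosure) holds — update_disclosure is obligatory. None of the other listed options is made obligatory by any chain of premises.

update_disclosure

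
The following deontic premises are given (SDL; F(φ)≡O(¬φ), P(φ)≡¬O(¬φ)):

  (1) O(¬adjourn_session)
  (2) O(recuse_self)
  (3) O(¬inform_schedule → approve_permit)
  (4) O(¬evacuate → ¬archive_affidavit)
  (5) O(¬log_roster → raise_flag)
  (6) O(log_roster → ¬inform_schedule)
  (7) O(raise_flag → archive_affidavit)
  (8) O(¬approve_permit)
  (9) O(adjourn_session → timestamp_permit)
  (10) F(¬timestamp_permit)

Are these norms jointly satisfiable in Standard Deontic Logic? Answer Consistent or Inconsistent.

Consistent

Premise 9 is O(adjourn_session → timestamp_permit); even if O(timestamp_permit) held, inferring O(adjourn_session) would be affirming the consequent — invalid.
So O(adjourn_session) is not derivable, and the apparent clash with O(¬adjourn_session) does not arise.
A world satisfying every obligation exists (e.g. adjourn_session=false, approve_permit=false, archive_affidavit=true, evacuate=true, inform_schedule=true, log_roster=false, raise_flag=true, recuse_self=true, timestamp_permit=true); no atom is both obligatory and forbidden, so the set is consistent.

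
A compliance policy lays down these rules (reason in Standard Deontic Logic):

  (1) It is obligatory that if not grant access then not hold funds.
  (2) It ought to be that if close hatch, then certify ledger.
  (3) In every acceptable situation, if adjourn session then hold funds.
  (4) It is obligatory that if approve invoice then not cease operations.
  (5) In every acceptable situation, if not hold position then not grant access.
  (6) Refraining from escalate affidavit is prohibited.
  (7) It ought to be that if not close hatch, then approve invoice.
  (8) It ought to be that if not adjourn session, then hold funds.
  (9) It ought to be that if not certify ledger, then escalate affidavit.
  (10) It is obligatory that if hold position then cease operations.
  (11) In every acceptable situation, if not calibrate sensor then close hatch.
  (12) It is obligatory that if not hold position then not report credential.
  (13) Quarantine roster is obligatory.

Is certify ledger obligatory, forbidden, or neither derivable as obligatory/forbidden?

Obligatory

By case analysis on ¬adjourn_session: premise 8 gives O(¬adjourn_session → hold_funds) and premise 3 gives O(adjourn_session → hold_funds), so O(hold_funds) either way.
The contrapositive of premise 1 (O(¬grant_access → ¬hold_funds)) is O(hold_funds → grant_access), and O(hold_funds) is already established, so O(grant_access).
Premise 5, O(¬hold_position → ¬grant_access), contraposes to O(grant_access → hold_position); with O(grant_access) we get O(hold_position).
Premise 10 is O(hold_position → cease_operations); since O(hold_position), deontic closure gives O(cease_operations).
Premise 4 is O(approve_invoice → ¬cease_operations); contrapositively O(cease_operations → ¬approve_invoice). Since O(cease_operations) holds, K gives O(¬approve_invoice).
Premise 7, O(¬close_hatch → approve_invoice), contraposes to O(¬approve_invoice → close_hatch); with O(¬approve_invoice) we get O(close_hatch).
Premise 2 is O(close_hatch → certify_ledger); since O(close_hatch), deontic closure gives O(certify_ledger).
Premises 6, 9, 11, 12, 13 do not contribute to this derivation.
Hence certify_ledger is obligatory.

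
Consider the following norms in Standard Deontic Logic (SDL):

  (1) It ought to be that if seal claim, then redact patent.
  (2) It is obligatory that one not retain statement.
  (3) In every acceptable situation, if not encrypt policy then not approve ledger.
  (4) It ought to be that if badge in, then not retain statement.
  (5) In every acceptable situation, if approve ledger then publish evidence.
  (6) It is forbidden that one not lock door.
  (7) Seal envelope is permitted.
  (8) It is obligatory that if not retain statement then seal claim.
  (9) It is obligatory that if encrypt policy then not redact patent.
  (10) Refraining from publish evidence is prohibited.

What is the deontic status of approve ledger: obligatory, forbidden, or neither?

Premise 2 states O(¬retain_statement) outright.
From O(¬retain_statement) and premise 8, O(¬retain_statement → seal_claim), we obtain O(seal_claim).
Applying K to premise 1 (O(seal_claim → redact_patent)) and O(seal_claim) yields O(redact_patent).
Premise 9, O(encrypt_policy → ¬redact_patent), contraposes to O(redact_patent → ¬encrypt_policy); with O(redact_patent) we get O(¬encrypt_policy).
With premise 3, O(¬encrypt_policy → ¬approve_ledger), the K-axiom yields O(¬approve_ledger).
Premises 4, 5, 6, 7, 10 do not contribute to this derivation.
Thus O(¬approve_ledger), which is F(approve_ledger): approve_ledger is forbidden.

Forbidden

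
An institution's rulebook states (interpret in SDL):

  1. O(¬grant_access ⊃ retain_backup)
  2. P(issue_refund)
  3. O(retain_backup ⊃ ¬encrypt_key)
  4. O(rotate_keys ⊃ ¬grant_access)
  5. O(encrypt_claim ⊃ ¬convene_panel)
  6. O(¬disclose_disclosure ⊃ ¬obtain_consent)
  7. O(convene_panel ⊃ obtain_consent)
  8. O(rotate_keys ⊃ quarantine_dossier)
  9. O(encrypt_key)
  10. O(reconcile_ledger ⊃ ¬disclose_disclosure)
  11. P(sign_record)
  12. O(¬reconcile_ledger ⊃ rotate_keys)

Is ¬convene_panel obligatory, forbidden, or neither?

Premise 9 gives O(encrypt_key).
Premise 3 is O(retain_backup ⊃ ¬encrypt_key); contrapositively O(encrypt_key ⊃ ¬retain_backup). Since O(encrypt_key) holds, K gives O(¬retain_backup).
The contrapositive of premise 1 (O(¬grant_access ⊃ retain_backup)) is O(¬retain_backup ⊃ grant_access), and O(¬retain_backup) is already established, so O(grant_access).
Premise 4 is O(rotate_keys ⊃ ¬grant_access); contrapositively O(grant_access ⊃ ¬rotate_keys). Since O(grant_access) holds, K gives O(¬rotate_keys).
The contrapositive of premise 12 (O(¬reconcile_ledger ⊃ rotate_keys)) is O(¬rotate_keys ⊃ reconcile_ledger), and O(¬rotate_keys) is already established, so O(reconcile_ledger).
With premise 10, O(reconcile_ledger ⊃ ¬disclose_disclosure), the K-axiom yields O(¬disclose_disclosure).
Premise 6 is O(¬disclose_disclosure ⊃ ¬obtain_consent); since O(¬disclose_disclosure), deontic closure gives O(¬obtain_consent).
Premise 7 is O(convene_panel ⊃ obtain_consent); contrapositively O(¬obtain_consent ⊃ ¬convene_panel). Since O(¬obtain_consent) holds, K gives O(¬convene_panel).
Premises 2, 5, 8, 11 do not contribute to this derivation.
Hence ¬convene_panel is obligatory.

Obligatory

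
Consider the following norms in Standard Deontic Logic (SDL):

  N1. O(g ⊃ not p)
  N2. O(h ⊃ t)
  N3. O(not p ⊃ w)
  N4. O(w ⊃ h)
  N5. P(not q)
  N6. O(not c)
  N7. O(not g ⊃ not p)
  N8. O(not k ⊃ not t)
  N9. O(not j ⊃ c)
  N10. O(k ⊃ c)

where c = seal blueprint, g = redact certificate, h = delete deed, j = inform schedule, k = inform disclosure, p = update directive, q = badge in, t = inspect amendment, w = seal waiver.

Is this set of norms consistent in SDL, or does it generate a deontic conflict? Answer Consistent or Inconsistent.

By case analysis on g: premise 1 gives O(g ⊃ not p) and premise 7 gives O(not g ⊃ not p), so O(not p) either way.
Premise 3 is O(not p ⊃ w); since O(not p), deontic closure gives O(w).
With premise 4, O(w ⊃ h), the K-axiom yields O(h).
With premise 2, O(h ⊃ t), the K-axiom yields O(t).
The contrapositive of premise 8 (O(not k ⊃ not t)) is O(t ⊃ k), and O(t) is already established, so O(k).
With premise 10, O(k ⊃ c), the K-axiom yields O(c).
Yet premise 6 states O(not c).
We now have both O(c) and O(not c) — c is simultaneously obligatory and forbidden, violating the D-axiom.

Inconsistent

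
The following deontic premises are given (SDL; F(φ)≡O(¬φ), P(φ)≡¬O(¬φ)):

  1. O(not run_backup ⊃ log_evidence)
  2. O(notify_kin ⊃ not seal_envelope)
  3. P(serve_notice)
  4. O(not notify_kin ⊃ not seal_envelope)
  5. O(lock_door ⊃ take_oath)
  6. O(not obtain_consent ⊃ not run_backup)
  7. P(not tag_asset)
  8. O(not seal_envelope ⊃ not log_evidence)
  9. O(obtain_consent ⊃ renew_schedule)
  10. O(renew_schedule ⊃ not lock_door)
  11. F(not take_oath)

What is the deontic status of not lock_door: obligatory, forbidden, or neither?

Obligatory

Premises 2 and 4 cover both cases: O(notify_kin ⊃ not seal_envelope) and O(not notify_kin ⊃ not seal_envelope). Since notify_kin ∨ not notify_kin is a tautology, O(not seal_envelope) follows.
From O(not seal_envelope) and premise 8, O(not seal_envelope ⊃ not log_evidence), we obtain O(not log_evidence).
Premise 1 is O(not run_backup ⊃ log_evidence); contrapositively O(not log_evidence ⊃ run_backup). Since O(not log_evidence) holds, K gives O(run_backup).
Premise 6 is O(not obtain_consent ⊃ not run_backup); contrapositively O(run_backup ⊃ obtain_consent). Since O(run_backup) holds, K gives O(obtain_consent).
Premise 9 is O(obtain_consent ⊃ renew_schedule); since O(obtain_consent), deontic closure gives O(renew_schedule).
With premise 10, O(renew_schedule ⊃ not lock_door), the K-axiom yields O(not lock_door).
Premises 3, 5, 7, 11 do not contribute to this derivation.
Hence not lock_door is obligatory.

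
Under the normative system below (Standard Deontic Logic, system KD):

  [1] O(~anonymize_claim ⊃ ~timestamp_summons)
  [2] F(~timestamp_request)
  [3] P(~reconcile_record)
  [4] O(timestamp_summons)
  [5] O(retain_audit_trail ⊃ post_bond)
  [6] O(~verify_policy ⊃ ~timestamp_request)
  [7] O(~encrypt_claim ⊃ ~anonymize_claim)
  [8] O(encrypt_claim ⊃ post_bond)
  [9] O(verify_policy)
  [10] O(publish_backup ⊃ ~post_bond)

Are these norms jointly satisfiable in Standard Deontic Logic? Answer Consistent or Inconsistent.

Premise 6 is O(~verify_policy ⊃ ~timestamp_request), but O(~verify_policy) is not derivable from the premises, so it does not yield O(~timestamp_request).
So O(~timestamp_request) is not derivable, and the apparent clash with O(timestamp_request) does not arise.
A world satisfying every obligation exists (e.g. anonymize_claim=true, encrypt_claim=true, post_bond=true, publish_backup=false, reconcile_record=false, retain_audit_trail=false, timestamp_request=true, timestamp_summons=true, verify_policy=true); no atom is both obligatory and forbidden, so the set is consistent.

Consistent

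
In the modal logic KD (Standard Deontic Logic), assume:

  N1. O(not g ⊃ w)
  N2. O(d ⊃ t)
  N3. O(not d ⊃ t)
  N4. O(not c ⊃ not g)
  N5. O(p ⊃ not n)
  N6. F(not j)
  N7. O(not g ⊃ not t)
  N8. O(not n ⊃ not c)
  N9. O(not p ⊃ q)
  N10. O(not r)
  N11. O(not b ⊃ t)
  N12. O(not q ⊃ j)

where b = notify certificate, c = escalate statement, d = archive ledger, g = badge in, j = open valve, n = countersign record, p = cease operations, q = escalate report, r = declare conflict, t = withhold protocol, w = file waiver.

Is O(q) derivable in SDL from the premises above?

By case analysis on d: premise 2 gives O(d ⊃ t) and premise 3 gives O(not d ⊃ t), so O(t) either way.
Premise 7, O(not g ⊃ not t), contraposes to O(t ⊃ g); with O(t) we get O(g).
The contrapositive of premise 4 (O(not c ⊃ not g)) is O(g ⊃ c), and O(g) is already established, so O(c).
Premise 8, O(not n ⊃ not c), contraposes to O(c ⊃ n); with O(c) we get O(n).
The contrapositive of premise 5 (O(p ⊃ not n)) is O(n ⊃ not p), and O(n) is already established, so O(not p).
From O(not p) and premise 9, O(not p ⊃ q), we obtain O(q).
Premises 1, 6, 10, 11, 12 do not contribute to this derivation.
So O(q) follows.

Yes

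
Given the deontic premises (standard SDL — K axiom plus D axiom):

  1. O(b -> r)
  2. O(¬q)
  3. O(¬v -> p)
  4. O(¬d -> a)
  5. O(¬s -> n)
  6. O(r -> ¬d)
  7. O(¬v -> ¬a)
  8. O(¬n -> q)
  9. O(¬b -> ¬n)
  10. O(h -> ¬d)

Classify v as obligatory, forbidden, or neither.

From premise 2 we have O(¬q).
Premise 8 is O(¬n -> q); contrapositively O(¬q -> n). Since O(¬q) holds, K gives O(n).
Premise 9, O(¬b -> ¬n), contraposes to O(n -> b); with O(n) we get O(b).
Premise 1 is O(b -> r); since O(b), deontic closure gives O(r).
With premise 6, O(r -> ¬d), the K-axiom yields O(¬d).
Premise 4 is O(¬d -> a); since O(¬d), deontic closure gives O(a).
Premise 7 is O(¬v -> ¬a); contrapositively O(a -> v). Since O(a) holds, K gives O(v).
Premises 3, 5, 10 do not contribute to this derivation.
Hence v is obligatory.

Obligatory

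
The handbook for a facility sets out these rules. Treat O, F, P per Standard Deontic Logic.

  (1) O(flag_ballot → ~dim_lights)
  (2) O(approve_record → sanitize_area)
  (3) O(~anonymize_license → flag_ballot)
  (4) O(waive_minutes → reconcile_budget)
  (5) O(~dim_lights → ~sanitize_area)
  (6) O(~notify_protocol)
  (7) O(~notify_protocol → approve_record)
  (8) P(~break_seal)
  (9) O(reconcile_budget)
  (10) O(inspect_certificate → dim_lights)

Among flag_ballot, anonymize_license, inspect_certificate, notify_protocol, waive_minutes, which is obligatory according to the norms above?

anonymize_license

Premise 6 gives O(~notify_protocol).
With premise 7, O(~notify_protocol → approve_record), the K-axiom yields O(approve_record).
Applying K to premise 2 (O(approve_record → sanitize_area)) and O(approve_record) yields O(sanitize_area).
Premise 5, O(~dim_lights → ~sanitize_area), contraposes to O(sanitize_area → dim_lights); with O(sanitize_area) we get O(dim_lights).
Premise 1 is O(flag_ballot → ~dim_lights); contrapositively O(dim_lights → ~flag_ballot). Since O(dim_lights) holds, K gives O(~flag_ballot).
Premise 3 is O(~anonymize_license → flag_ballot); contrapositively O(~flag_ballot → anonymize_license). Since O(~flag_ballot) holds, K gives O(anonymize_license).
So O(anonymize_license) holds — anonymize_license is obligatory. None of the other listed options is made obligatory by any chain of premises.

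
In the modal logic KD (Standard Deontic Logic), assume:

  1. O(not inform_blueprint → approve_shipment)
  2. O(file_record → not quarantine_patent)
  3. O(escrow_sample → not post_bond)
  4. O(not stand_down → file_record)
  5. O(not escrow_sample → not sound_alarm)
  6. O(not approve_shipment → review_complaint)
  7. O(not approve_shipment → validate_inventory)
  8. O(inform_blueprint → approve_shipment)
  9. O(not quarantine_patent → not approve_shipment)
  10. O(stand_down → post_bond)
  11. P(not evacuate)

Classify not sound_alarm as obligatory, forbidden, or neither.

By case analysis on not inform_blueprint: premise 1 gives O(not inform_blueprint → approve_shipment) and premise 8 gives O(inform_blueprint → approve_shipment), so O(approve_shipment) either way.
Premise 9 is O(not quarantine_patent → not approve_shipment); contrapositively O(approve_shipment → quarantine_patent). Since O(approve_shipment) holds, K gives O(quarantine_patent).
Premise 2, O(file_record → not quarantine_patent), contraposes to O(quarantine_patent → not file_record); with O(quarantine_patent) we get O(not file_record).
Premise 4 is O(not stand_down → file_record); contrapositively O(not file_record → stand_down). Since O(not file_record) holds, K gives O(stand_down).
Applying K to premise 10 (O(stand_down → post_bond)) and O(stand_down) yields O(post_bond).
Premise 3 is O(escrow_sample → not post_bond); contrapositively O(post_bond → not escrow_sample). Since O(post_bond) holds, K gives O(not escrow_sample).
From O(not escrow_sample) and premise 5, O(not escrow_sample → not sound_alarm), we obtain O(not sound_alarm).
Premises 6, 7, 11 do not contribute to this derivation.
Hence not sound_alarm is obligatory.

Obligatory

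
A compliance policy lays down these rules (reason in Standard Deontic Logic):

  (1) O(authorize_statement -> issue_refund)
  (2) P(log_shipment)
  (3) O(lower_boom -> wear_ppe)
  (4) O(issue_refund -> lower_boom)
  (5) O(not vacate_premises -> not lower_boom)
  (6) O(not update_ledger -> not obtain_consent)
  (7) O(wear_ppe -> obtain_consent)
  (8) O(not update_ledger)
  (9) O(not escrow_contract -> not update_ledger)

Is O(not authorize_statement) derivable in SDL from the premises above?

Premise 8 gives O(not update_ledger).
Premise 6 is O(not update_ledger -> not obtain_consent); since O(not update_ledger), deontic closure gives O(not obtain_consent).
Premise 7 is O(wear_ppe -> obtain_consent); contrapositively O(not obtain_consent -> not wear_ppe). Since O(not obtain_consent) holds, K gives O(not wear_ppe).
The contrapositive of premise 3 (O(lower_boom -> wear_ppe)) is O(not wear_ppe -> not lower_boom), and O(not wear_ppe) is already established, so O(not lower_boom).
Premise 4, O(issue_refund -> lower_boom), contraposes to O(not lower_boom -> not issue_refund); with O(not lower_boom) we get O(not issue_refund).
Premise 1, O(authorize_statement -> issue_refund), contraposes to O(not issue_refund -> not authorize_statement); with O(not issue_refund) we get O(not authorize_statement).
Premises 2, 5, 9 do not contribute to this derivation.
So O(not authorize_statement) follows.

Yes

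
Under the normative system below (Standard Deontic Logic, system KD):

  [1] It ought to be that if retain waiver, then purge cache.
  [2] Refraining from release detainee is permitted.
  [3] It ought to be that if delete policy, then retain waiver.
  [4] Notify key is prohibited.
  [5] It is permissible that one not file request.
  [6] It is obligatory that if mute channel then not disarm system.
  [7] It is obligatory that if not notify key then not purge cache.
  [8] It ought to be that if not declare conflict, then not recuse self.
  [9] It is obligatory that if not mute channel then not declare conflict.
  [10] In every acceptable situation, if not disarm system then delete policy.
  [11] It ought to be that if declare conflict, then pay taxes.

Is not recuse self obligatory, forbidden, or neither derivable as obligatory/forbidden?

Obligatory

Premise 4, F(notify_key), is equivalent to O(¬notify_key).
From O(¬notify_key) and premise 7, O(¬notify_key → ¬purge_cache), we obtain O(¬purge_cache).
Premise 1, O(retain_waiver → purge_cache), contraposes to O(¬purge_cache → ¬retain_waiver); with O(¬purge_cache) we get O(¬retain_waiver).
Premise 3, O(delete_policy → retain_waiver), contraposes to O(¬retain_waiver → ¬delete_policy); with O(¬retain_waiver) we get O(¬delete_policy).
The contrapositive of premise 10 (O(¬disarm_system → delete_policy)) is O(¬delete_policy → disarm_system), and O(¬delete_policy) is already established, so O(disarm_system).
The contrapositive of premise 6 (O(mute_channel → ¬disarm_system)) is O(disarm_system → ¬mute_channel), and O(disarm_system) is already established, so O(¬mute_channel).
With premise 9, O(¬mute_channel → ¬declare_conflict), the K-axiom yields O(¬declare_conflict).
With premise 8, O(¬declare_conflict → ¬recuse_self), the K-axiom yields O(¬recuse_self).
Premises 2, 5, 11 do not contribute to this derivation.
Hence ¬recuse_self is obligatory.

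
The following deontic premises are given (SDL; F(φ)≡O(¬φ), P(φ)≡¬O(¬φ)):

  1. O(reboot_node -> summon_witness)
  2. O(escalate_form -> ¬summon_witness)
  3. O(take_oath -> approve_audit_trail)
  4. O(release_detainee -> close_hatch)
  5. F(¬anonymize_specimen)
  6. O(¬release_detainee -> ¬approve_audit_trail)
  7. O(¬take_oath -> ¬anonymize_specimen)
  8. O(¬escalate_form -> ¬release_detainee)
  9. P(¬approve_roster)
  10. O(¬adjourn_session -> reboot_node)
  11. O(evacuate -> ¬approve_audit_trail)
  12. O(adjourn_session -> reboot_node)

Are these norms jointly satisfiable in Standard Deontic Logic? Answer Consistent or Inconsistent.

Premises 12 and 10 are O(adjourn_session -> reboot_node) and O(¬adjourn_session -> reboot_node); every ideal world satisfies adjourn_session or ¬adjourn_session, so in either case reboot_node holds — hence O(reboot_node).
Premise 1 is O(reboot_node -> summon_witness); since O(reboot_node), deontic closure gives O(summon_witness).
Premise 2 is O(escalate_form -> ¬summon_witness); contrapositively O(summon_witness -> ¬escalate_form). Since O(summon_witness) holds, K gives O(¬escalate_form).
From O(¬escalate_form) and premise 8, O(¬escalate_form -> ¬release_detainee), we obtain O(¬release_detainee).
Premise 6 is O(¬release_detainee -> ¬approve_audit_trail); since O(¬release_detainee), deontic closure gives O(¬approve_audit_trail).
Premise 3, O(take_oath -> approve_audit_trail), contraposes to O(¬approve_audit_trail -> ¬take_oath); with O(¬approve_audit_trail) we get O(¬take_oath).
From O(¬take_oath) and premise 7, O(¬take_oath -> ¬anonymize_specimen), we obtain O(¬anonymize_specimen).
But premise 5, F(¬anonymize_specimen), means O(anonymize_specimen).
We now have both O(¬anonymize_specimen) and O(anonymize_specimen) — anonymize_specimen is simultaneously obligatory and forbidden, violating the D-axiom.

Inconsistent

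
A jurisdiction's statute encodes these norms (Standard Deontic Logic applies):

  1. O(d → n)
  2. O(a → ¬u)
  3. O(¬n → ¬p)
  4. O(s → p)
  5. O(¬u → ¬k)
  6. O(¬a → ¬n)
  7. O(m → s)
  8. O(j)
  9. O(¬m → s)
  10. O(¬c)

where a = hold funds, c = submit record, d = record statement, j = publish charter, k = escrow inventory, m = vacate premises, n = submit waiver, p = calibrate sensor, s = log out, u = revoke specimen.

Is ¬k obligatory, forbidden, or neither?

By case analysis on ¬m: premise 9 gives O(¬m → s) and premise 7 gives O(m → s), so O(s) either way.
With premise 4, O(s → p), the K-axiom yields O(p).
Premise 3 is O(¬n → ¬p); contrapositively O(p → n). Since O(p) holds, K gives O(n).
The contrapositive of premise 6 (O(¬a → ¬n)) is O(n → a), and O(n) is already established, so O(a).
Premise 2 is O(a → ¬u); since O(a), deontic closure gives O(¬u).
With premise 5, O(¬u → ¬k), the K-axiom yields O(¬k).
Premises 1, 8, 10 do not contribute to this derivation.
Hence ¬k is obligatory.

Obligatory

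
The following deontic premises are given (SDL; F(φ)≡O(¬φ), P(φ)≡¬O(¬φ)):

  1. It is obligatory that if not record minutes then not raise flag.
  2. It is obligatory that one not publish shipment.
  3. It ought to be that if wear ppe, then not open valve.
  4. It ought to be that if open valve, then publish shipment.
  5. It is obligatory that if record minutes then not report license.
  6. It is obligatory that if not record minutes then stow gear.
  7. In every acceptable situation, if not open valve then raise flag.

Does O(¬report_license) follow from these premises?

Yes

From premise 2 we have O(¬publish_shipment).
Premise 4 is O(open_valve → publish_shipment); contrapositively O(¬publish_shipment → ¬open_valve). Since O(¬publish_shipment) holds, K gives O(¬open_valve).
From O(¬open_valve) and premise 7, O(¬open_valve → raise_flag), we obtain O(raise_flag).
Premise 1 is O(¬record_minutes → ¬raise_flag); contrapositively O(raise_flag → record_minutes). Since O(raise_flag) holds, K gives O(record_minutes).
With premise 5, O(record_minutes → ¬report_license), the K-axiom yields O(¬report_license).
Premises 3, 6 do not contribute to this derivation.
So O(¬report_license) follows.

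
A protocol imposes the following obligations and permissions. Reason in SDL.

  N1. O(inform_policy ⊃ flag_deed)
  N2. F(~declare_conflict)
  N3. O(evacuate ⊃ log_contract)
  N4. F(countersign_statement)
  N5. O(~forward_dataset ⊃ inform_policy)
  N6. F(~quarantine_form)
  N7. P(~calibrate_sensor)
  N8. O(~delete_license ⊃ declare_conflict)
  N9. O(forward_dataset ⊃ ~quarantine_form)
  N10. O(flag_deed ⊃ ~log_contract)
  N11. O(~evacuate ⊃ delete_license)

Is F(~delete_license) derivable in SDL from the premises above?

Premise 6 is F(~quarantine_form), i.e. O(quarantine_form).
Premise 9, O(forward_dataset ⊃ ~quarantine_form), contraposes to O(quarantine_form ⊃ ~forward_dataset); with O(quarantine_form) we get O(~forward_dataset).
Premise 5 is O(~forward_dataset ⊃ inform_policy); since O(~forward_dataset), deontic closure gives O(inform_policy).
With premise 1, O(inform_policy ⊃ flag_deed), the K-axiom yields O(flag_deed).
Applying K to premise 10 (O(flag_deed ⊃ ~log_contract)) and O(flag_deed) yields O(~log_contract).
Premise 3 is O(evacuate ⊃ log_contract); contrapositively O(~log_contract ⊃ ~evacuate). Since O(~log_contract) holds, K gives O(~evacuate).
Applying K to premise 11 (O(~evacuate ⊃ delete_license)) and O(~evacuate) yields O(delete_license).
Premises 2, 4, 7, 8 do not contribute to this derivation.
So O(delete_license) holds, i.e. F(~delete_license). The claim follows.

Yes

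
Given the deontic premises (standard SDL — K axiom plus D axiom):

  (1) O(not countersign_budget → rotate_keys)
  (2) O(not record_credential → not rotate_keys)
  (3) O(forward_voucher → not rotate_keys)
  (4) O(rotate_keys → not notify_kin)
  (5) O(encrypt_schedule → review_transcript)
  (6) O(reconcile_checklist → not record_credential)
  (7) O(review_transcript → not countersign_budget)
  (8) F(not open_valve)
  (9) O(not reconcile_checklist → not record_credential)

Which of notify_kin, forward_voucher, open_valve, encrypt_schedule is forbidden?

encrypt_schedule

Premises 9 and 6 are O(not reconcile_checklist → not record_credential) and O(reconcile_checklist → not record_credential); every ideal world satisfies not reconcile_checklist or reconcile_checklist, so in either case not record_credential holds — hence O(not record_credential).
From O(not record_credential) and premise 2, O(not record_credential → not rotate_keys), we obtain O(not rotate_keys).
The contrapositive of premise 1 (O(not countersign_budget → rotate_keys)) is O(not rotate_keys → countersign_budget), and O(not rotate_keys) is already established, so O(countersign_budget).
The contrapositive of premise 7 (O(review_transcript → not countersign_budget)) is O(countersign_budget → not review_transcript), and O(countersign_budget) is already established, so O(not review_transcript).
The contrapositive of premise 5 (O(encrypt_schedule → review_transcript)) is O(not review_transcript → not encrypt_schedule), and O(not review_transcript) is already established, so O(not encrypt_schedule).
So O(not encrypt_schedule) holds, i.e. encrypt_schedule is forbidden. None of the other listed options is forbidden under the premises.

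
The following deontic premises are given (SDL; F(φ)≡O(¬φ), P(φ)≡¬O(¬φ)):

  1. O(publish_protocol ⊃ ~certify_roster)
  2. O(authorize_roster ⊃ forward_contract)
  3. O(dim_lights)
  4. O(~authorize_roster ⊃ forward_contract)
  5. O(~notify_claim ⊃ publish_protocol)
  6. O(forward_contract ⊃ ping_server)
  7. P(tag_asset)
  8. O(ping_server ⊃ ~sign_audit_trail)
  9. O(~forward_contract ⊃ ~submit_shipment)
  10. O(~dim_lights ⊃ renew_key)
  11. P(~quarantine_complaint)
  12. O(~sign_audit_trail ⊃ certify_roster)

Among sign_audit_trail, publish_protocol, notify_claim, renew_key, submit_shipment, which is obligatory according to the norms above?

Premises 2 and 4 are O(authorize_roster ⊃ forward_contract) and O(~authorize_roster ⊃ forward_contract); every ideal world satisfies authorize_roster or ~authorize_roster, so in either case forward_contract holds — hence O(forward_contract).
From O(forward_contract) and premise 6, O(forward_contract ⊃ ping_server), we obtain O(ping_server).
With premise 8, O(ping_server ⊃ ~sign_audit_trail), the K-axiom yields O(~sign_audit_trail).
Premise 12 is O(~sign_audit_trail ⊃ certify_roster); since O(~sign_audit_trail), deontic closure gives O(certify_roster).
Premise 1 is O(publish_protocol ⊃ ~certify_roster); contrapositively O(certify_roster ⊃ ~publish_protocol). Since O(certify_roster) holds, K gives O(~publish_protocol).
Premise 5 is O(~notify_claim ⊃ publish_protocol); contrapositively O(~publish_protocol ⊃ notify_claim). Since O(~publish_protocol) holds, K gives O(notify_claim).
So O(notify_claim) holds — notify_claim is obligatory. None of the other listed options is made obligatory by any chain of premises.

notify_claim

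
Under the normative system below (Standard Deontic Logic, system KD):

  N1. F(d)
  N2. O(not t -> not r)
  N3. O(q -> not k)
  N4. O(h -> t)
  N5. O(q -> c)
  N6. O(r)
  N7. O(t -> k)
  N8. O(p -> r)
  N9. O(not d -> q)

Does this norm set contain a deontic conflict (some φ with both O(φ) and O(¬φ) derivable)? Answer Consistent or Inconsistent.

Inconsistent

Premise 6 states O(r) outright.
Premise 2, O(not t -> not r), contraposes to O(r -> t); with O(r) we get O(t).
With premise 7, O(t -> k), the K-axiom yields O(k).
Premise 3, O(q -> not k), contraposes to O(k -> not q); with O(k) we get O(not q).
Premise 9, O(not d -> q), contraposes to O(not q -> d); with O(not q) we get O(d).
Yet premise 1 is F(d), i.e. O(not d).
We now have both O(d) and O(not d) — d is simultaneously obligatory and forbidden, violating the D-axiom.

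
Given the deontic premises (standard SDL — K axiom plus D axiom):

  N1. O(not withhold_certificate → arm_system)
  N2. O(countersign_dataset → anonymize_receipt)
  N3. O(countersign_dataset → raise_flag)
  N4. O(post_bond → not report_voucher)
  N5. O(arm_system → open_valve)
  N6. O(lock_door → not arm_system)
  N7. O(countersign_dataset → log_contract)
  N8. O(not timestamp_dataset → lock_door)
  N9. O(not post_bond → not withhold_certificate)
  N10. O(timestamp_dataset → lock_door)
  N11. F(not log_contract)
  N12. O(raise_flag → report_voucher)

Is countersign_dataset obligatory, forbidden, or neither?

Forbidden

By case analysis on timestamp_dataset: premise 10 gives O(timestamp_dataset → lock_door) and premise 8 gives O(not timestamp_dataset → lock_door), so O(lock_door) either way.
Premise 6 is O(lock_door → not arm_system); since O(lock_door), deontic closure gives O(not arm_system).
Premise 1 is O(not withhold_certificate → arm_system); contrapositively O(not arm_system → withhold_certificate). Since O(not arm_system) holds, K gives O(withhold_certificate).
Premise 9, O(not post_bond → not withhold_certificate), contraposes to O(withhold_certificate → post_bond); with O(withhold_certificate) we get O(post_bond).
Applying K to premise 4 (O(post_bond → not report_voucher)) and O(post_bond) yields O(not report_voucher).
Premise 12, O(raise_flag → report_voucher), contraposes to O(not report_voucher → not raise_flag); with O(not report_voucher) we get O(not raise_flag).
Premise 3 is O(countersign_dataset → raise_flag); contrapositively O(not raise_flag → not countersign_dataset). Since O(not raise_flag) holds, K gives O(not countersign_dataset).
Premises 2, 5, 7, 11 do not contribute to this derivation.
Thus O(not countersign_dataset), which is F(countersign_dataset): countersign_dataset is forbidden.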